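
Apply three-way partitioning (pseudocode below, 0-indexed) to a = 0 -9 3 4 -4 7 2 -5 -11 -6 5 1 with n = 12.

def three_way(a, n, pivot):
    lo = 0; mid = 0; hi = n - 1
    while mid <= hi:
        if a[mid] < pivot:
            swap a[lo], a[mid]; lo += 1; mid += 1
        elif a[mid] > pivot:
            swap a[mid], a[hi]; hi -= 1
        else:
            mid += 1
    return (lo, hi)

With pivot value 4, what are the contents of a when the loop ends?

lo=0 mid=0 hi=11
0<4: swap(0,0), lo=1 mid=1 ⇒ 0 -9 3 4 -4 7 2 -5 -11 -6 5 1
-9<4: swap(1,1), lo=2 mid=2 ⇒ 0 -9 3 4 -4 7 2 -5 -11 -6 5 1
3<4: swap(2,2), lo=3 mid=3 ⇒ 0 -9 3 4 -4 7 2 -5 -11 -6 5 1
4=4: mid=4
-4<4: swap(3,4), lo=4 mid=5 ⇒ 0 -9 3 -4 4 7 2 -5 -11 -6 5 1
7>4: swap(5,11), hi=10 ⇒ 0 -9 3 -4 4 1 2 -5 -11 -6 5 7
1<4: swap(4,5), lo=5 mid=6 ⇒ 0 -9 3 -4 1 4 2 -5 -11 -6 5 7
2<4: swap(5,6), lo=6 mid=7 ⇒ 0 -9 3 -4 1 2 4 -5 -11 -6 5 7
-5<4: swap(6,7), lo=7 mid=8 ⇒ 0 -9 3 -4 1 2 -5 4 -11 -6 5 7
-11<4: swap(7,8), lo=8 mid=9 ⇒ 0 -9 3 -4 1 2 -5 -11 4 -6 5 7
-6<4: swap(8,9), lo=9 mid=10 ⇒ 0 -9 3 -4 1 2 -5 -11 -6 4 5 7
5>4: swap(10,10), hi=9 ⇒ 0 -9 3 -4 1 2 -5 -11 -6 4 5 7
done. lo=9 hi=9; a=0 -9 3 -4 1 2 -5 -11 -6 4 5 7

0 -9 3 -4 1 2 -5 -11 -6 4 5 7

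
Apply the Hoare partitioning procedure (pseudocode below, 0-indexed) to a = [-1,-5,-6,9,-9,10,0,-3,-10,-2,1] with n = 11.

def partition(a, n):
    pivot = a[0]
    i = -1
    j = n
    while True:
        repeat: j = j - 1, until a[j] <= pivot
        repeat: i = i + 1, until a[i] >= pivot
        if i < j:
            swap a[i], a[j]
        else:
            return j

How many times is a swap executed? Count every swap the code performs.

3

pivot=-1
j stops at 9 (-2), i stops at 0 (-1); swap ⇒ [-2,-5,-6,9,-9,10,0,-3,-10,-1,1]
j stops at 8 (-10), i stops at 3 (9); swap ⇒ [-2,-5,-6,-10,-9,10,0,-3,9,-1,1]
j stops at 7 (-3), i stops at 5 (10); swap ⇒ [-2,-5,-6,-10,-9,-3,0,10,9,-1,1]
j stops at 5, i stops at 6; i≥j ⇒ return 5. a=[-2,-5,-6,-10,-9,-3,0,10,9,-1,1]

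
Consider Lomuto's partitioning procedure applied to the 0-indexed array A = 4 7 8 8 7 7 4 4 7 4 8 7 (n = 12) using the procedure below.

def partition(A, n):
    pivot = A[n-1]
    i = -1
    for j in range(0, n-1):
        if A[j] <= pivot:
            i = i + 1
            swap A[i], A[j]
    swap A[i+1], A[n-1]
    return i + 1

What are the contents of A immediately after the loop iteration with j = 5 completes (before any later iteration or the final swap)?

pivot = A[11] = 7; i = -1
j=0: A[0]=4 ≤ 7 → i=0, swap A[0],A[0] (no change) → 4 7 8 8 7 7 4 4 7 4 8 7
j=1: A[1]=7 ≤ 7 → i=1, swap A[1],A[1] (no change) → 4 7 8 8 7 7 4 4 7 4 8 7
j=2: A[2]=8 > 7 → no swap
j=3: A[3]=8 > 7 → no swap
j=4: A[4]=7 ≤ 7 → i=2, swap A[2],A[4] → 4 7 7 8 8 7 4 4 7 4 8 7
j=5: A[5]=7 ≤ 7 → i=3, swap A[3],A[5] → 4 7 7 7 8 8 4 4 7 4 8 7
(after j=5) A = 4 7 7 7 8 8 4 4 7 4 8 7

4 7 7 7 8 8 4 4 7 4 8 7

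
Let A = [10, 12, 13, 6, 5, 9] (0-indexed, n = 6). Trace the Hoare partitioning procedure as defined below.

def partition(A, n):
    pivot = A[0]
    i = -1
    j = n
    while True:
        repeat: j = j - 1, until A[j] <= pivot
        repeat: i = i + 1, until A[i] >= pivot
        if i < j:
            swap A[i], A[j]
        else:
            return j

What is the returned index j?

2

pivot=10
j stops at 5 (9), i stops at 0 (10); swap ⇒ [9, 12, 13, 6, 5, 10]
j stops at 4 (5), i stops at 1 (12); swap ⇒ [9, 5, 13, 6, 12, 10]
j stops at 3 (6), i stops at 2 (13); swap ⇒ [9, 5, 6, 13, 12, 10]
j stops at 2, i stops at 3; i≥j ⇒ return 2. A=[9, 5, 6, 13, 12, 10]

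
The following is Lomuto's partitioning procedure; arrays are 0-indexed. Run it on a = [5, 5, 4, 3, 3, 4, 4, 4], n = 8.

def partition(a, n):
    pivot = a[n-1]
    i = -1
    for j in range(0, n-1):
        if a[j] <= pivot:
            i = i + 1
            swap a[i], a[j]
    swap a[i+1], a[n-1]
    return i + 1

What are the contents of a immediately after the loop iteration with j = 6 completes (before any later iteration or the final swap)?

pivot = a[7] = 4; i = -1
j=0: a[0]=5 > 4 → no swap
j=1: a[1]=5 > 4 → no swap
j=2: a[2]=4 ≤ 4 → i=0, swap a[0],a[2] → [4, 5, 5, 3, 3, 4, 4, 4]
j=3: a[3]=3 ≤ 4 → i=1, swap a[1],a[3] → [4, 3, 5, 5, 3, 4, 4, 4]
j=4: a[4]=3 ≤ 4 → i=2, swap a[2],a[4] → [4, 3, 3, 5, 5, 4, 4, 4]
j=5: a[5]=4 ≤ 4 → i=3, swap a[3],a[5] → [4, 3, 3, 4, 5, 5, 4, 4]
j=6: a[6]=4 ≤ 4 → i=4, swap a[4],a[6] → [4, 3, 3, 4, 4, 5, 5, 4]
(after j=6) a = [4, 3, 3, 4, 4, 5, 5, 4]

[4, 3, 3, 4, 4, 5, 5, 4]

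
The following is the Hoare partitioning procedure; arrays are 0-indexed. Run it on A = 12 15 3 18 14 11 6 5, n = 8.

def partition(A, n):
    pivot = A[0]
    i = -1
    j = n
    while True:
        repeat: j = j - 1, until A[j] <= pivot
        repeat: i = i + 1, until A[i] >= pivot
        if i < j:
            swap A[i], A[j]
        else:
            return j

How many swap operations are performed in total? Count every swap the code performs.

pivot=12
j stops at 7 (5), i stops at 0 (12); swap ⇒ 5 15 3 18 14 11 6 12
j stops at 6 (6), i stops at 1 (15); swap ⇒ 5 6 3 18 14 11 15 12
j stops at 5 (11), i stops at 3 (18); swap ⇒ 5 6 3 11 14 18 15 12
j stops at 3, i stops at 4; i≥j ⇒ return 3. A=5 6 3 11 14 18 15 12

3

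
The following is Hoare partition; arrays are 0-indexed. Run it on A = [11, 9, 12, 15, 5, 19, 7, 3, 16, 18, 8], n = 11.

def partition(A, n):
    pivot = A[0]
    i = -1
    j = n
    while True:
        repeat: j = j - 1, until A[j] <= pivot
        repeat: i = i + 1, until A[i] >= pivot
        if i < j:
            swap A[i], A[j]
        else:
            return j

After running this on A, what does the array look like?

pivot = A[0] = 11; i = -1, j = 11
j→10 (A[10]=8≤11), i→0 (A[0]=11≥11); i<j, swap → [8, 9, 12, 15, 5, 19, 7, 3, 16, 18, 11]
j→7 (A[7]=3≤11), i→2 (A[2]=12≥11); i<j, swap → [8, 9, 3, 15, 5, 19, 7, 12, 16, 18, 11]
j→6 (A[6]=7≤11), i→3 (A[3]=15≥11); i<j, swap → [8, 9, 3, 7, 5, 19, 15, 12, 16, 18, 11]
j→4, i→5; i≥j, return j=4. A = [8, 9, 3, 7, 5, 19, 15, 12, 16, 18, 11]

[8, 9, 3, 7, 5, 19, 15, 12, 16, 18, 11]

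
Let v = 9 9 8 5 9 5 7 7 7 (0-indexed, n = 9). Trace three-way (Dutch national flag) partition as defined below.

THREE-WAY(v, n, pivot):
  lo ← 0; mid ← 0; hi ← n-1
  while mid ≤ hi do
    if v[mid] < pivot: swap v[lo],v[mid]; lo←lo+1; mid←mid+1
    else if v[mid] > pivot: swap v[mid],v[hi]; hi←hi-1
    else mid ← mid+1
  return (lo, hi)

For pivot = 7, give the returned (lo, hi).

pivot = 7; lo=0, mid=0, hi=8
v[mid]=9>7: swap v[0],v[8]; hi=7 → 7 9 8 5 9 5 7 7 9
v[mid]=7=7: mid=1
v[mid]=9>7: swap v[1],v[7]; hi=6 → 7 7 8 5 9 5 7 9 9
v[mid]=7=7: mid=2
v[mid]=8>7: swap v[2],v[6]; hi=5 → 7 7 7 5 9 5 8 9 9
v[mid]=7=7: mid=3
v[mid]=5<7: swap v[0],v[3]; lo=1,mid=4 → 5 7 7 7 9 5 8 9 9
v[mid]=9>7: swap v[4],v[5]; hi=4 → 5 7 7 7 5 9 8 9 9
v[mid]=5<7: swap v[1],v[4]; lo=2,mid=5 → 5 5 7 7 7 9 8 9 9
end: lo=2, hi=4; v = 5 5 7 7 7 9 8 9 9

(2, 4)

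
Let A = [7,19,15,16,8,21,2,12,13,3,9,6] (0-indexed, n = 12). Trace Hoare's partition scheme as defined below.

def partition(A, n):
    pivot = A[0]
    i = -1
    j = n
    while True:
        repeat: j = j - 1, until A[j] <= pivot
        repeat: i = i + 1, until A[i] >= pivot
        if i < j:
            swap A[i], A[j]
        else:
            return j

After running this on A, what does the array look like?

pivot = A[0] = 7; i = -1, j = 12
j→11 (A[11]=6≤7), i→0 (A[0]=7≥7); i<j, swap → [6,19,15,16,8,21,2,12,13,3,9,7]
j→9 (A[9]=3≤7), i→1 (A[1]=19≥7); i<j, swap → [6,3,15,16,8,21,2,12,13,19,9,7]
j→6 (A[6]=2≤7), i→2 (A[2]=15≥7); i<j, swap → [6,3,2,16,8,21,15,12,13,19,9,7]
j→2, i→3; i≥j, return j=2. A = [6,3,2,16,8,21,15,12,13,19,9,7]

[6,3,2,16,8,21,15,12,13,19,9,7]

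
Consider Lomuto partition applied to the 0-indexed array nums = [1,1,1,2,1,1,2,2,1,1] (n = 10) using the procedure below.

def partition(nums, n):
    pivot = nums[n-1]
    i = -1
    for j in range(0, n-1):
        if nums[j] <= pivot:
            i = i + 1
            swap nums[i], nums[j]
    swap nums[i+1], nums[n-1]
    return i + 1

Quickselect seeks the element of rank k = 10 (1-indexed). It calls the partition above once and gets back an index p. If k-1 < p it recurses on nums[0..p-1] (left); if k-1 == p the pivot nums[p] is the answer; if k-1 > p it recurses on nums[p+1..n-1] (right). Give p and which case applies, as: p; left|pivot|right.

pivot=1, i=-1
j=0: 1≤1, i=0, swap(0,0) ⇒ [1,1,1,2,1,1,2,2,1,1]
j=1: 1≤1, i=1, swap(1,1) ⇒ [1,1,1,2,1,1,2,2,1,1]
j=2: 1≤1, i=2, swap(2,2) ⇒ [1,1,1,2,1,1,2,2,1,1]
j=3: 2>1, skip
j=4: 1≤1, i=3, swap(3,4) ⇒ [1,1,1,1,2,1,2,2,1,1]
j=5: 1≤1, i=4, swap(4,5) ⇒ [1,1,1,1,1,2,2,2,1,1]
j=6: 2>1, skip
j=7: 2>1, skip
j=8: 1≤1, i=5, swap(5,8) ⇒ [1,1,1,1,1,1,2,2,2,1]
swap(6,9) ⇒ [1,1,1,1,1,1,1,2,2,2]; return 6
p = 6; k-1 = 9 > 6 ⇒ right

6; right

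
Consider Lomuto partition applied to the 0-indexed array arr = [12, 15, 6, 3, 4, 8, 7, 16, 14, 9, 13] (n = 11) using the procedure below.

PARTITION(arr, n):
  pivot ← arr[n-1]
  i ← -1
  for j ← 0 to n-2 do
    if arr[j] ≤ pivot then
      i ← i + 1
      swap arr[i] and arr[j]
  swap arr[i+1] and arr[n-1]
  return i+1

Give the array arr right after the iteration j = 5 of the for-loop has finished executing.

[12, 6, 3, 4, 8, 15, 7, 16, 14, 9, 13]

pivot=13, i=-1
j=0: 12≤13, i=0, swap(0,0) ⇒ [12, 15, 6, 3, 4, 8, 7, 16, 14, 9, 13]
j=1: 15>13, skip
j=2: 6≤13, i=1, swap(1,2) ⇒ [12, 6, 15, 3, 4, 8, 7, 16, 14, 9, 13]
j=3: 3≤13, i=2, swap(2,3) ⇒ [12, 6, 3, 15, 4, 8, 7, 16, 14, 9, 13]
j=4: 4≤13, i=3, swap(3,4) ⇒ [12, 6, 3, 4, 15, 8, 7, 16, 14, 9, 13]
j=5: 8≤13, i=4, swap(4,5) ⇒ [12, 6, 3, 4, 8, 15, 7, 16, 14, 9, 13]
(after j=5) arr = [12, 6, 3, 4, 8, 15, 7, 16, 14, 9, 13]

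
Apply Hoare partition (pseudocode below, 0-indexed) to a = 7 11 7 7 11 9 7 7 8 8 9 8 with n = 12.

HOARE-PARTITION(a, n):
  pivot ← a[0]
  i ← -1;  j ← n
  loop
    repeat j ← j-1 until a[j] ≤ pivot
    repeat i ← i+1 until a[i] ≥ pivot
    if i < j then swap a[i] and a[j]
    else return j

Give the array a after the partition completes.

7 7 7 7 11 9 11 7 8 8 9 8

pivot=7
j stops at 7 (7), i stops at 0 (7); swap ⇒ 7 11 7 7 11 9 7 7 8 8 9 8
j stops at 6 (7), i stops at 1 (11); swap ⇒ 7 7 7 7 11 9 11 7 8 8 9 8
j stops at 3 (7), i stops at 2 (7); swap ⇒ 7 7 7 7 11 9 11 7 8 8 9 8
j stops at 2, i stops at 3; i≥j ⇒ return 2. a=7 7 7 7 11 9 11 7 8 8 9 8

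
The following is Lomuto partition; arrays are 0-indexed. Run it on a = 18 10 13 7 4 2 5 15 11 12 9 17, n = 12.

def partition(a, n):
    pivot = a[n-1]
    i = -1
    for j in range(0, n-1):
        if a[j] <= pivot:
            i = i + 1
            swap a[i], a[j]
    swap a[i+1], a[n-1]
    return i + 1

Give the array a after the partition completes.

pivot=17, i=-1
j=0: 18>17, skip
j=1: 10≤17, i=0, swap(0,1) ⇒ 10 18 13 7 4 2 5 15 11 12 9 17
j=2: 13≤17, i=1, swap(1,2) ⇒ 10 13 18 7 4 2 5 15 11 12 9 17
j=3: 7≤17, i=2, swap(2,3) ⇒ 10 13 7 18 4 2 5 15 11 12 9 17
j=4: 4≤17, i=3, swap(3,4) ⇒ 10 13 7 4 18 2 5 15 11 12 9 17
j=5: 2≤17, i=4, swap(4,5) ⇒ 10 13 7 4 2 18 5 15 11 12 9 17
j=6: 5≤17, i=5, swap(5,6) ⇒ 10 13 7 4 2 5 18 15 11 12 9 17
j=7: 15≤17, i=6, swap(6,7) ⇒ 10 13 7 4 2 5 15 18 11 12 9 17
j=8: 11≤17, i=7, swap(7,8) ⇒ 10 13 7 4 2 5 15 11 18 12 9 17
j=9: 12≤17, i=8, swap(8,9) ⇒ 10 13 7 4 2 5 15 11 12 18 9 17
j=10: 9≤17, i=9, swap(9,10) ⇒ 10 13 7 4 2 5 15 11 12 9 18 17
swap(10,11) ⇒ 10 13 7 4 2 5 15 11 12 9 17 18; return 10

10 13 7 4 2 5 15 11 12 9 17 18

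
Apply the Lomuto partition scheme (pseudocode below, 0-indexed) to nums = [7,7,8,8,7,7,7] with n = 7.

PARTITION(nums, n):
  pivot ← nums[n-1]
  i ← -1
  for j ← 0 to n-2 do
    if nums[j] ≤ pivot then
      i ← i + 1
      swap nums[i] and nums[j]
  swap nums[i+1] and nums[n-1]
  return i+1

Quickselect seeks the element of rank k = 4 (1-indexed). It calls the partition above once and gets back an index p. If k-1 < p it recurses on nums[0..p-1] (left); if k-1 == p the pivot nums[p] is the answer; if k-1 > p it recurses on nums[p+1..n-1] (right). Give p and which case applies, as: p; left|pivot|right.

4; left

pivot = nums[6] = 7; i = -1
j=0: nums[0]=7 ≤ 7 → i=0, swap nums[0],nums[0] (no change) → [7,7,8,8,7,7,7]
j=1: nums[1]=7 ≤ 7 → i=1, swap nums[1],nums[1] (no change) → [7,7,8,8,7,7,7]
j=2: nums[2]=8 > 7 → no swap
j=3: nums[3]=8 > 7 → no swap
j=4: nums[4]=7 ≤ 7 → i=2, swap nums[2],nums[4] → [7,7,7,8,8,7,7]
j=5: nums[5]=7 ≤ 7 → i=3, swap nums[3],nums[5] → [7,7,7,7,8,8,7]
final swap nums[4],nums[6] → [7,7,7,7,7,8,8]; return 4
p = 4; k-1 = 3 < 4 ⇒ left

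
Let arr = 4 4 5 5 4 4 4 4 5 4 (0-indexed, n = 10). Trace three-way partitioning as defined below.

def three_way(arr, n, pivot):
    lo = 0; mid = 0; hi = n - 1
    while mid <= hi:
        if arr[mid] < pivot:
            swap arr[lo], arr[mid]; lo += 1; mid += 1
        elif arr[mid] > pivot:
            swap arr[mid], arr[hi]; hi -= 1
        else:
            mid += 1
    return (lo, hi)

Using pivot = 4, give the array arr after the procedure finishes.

4 4 4 4 4 4 4 5 5 5

pivot = 4; lo=0, mid=0, hi=9
arr[mid]=4=4: mid=1
arr[mid]=4=4: mid=2
arr[mid]=5>4: swap arr[2],arr[9]; hi=8 → 4 4 4 5 4 4 4 4 5 5
arr[mid]=4=4: mid=3
arr[mid]=5>4: swap arr[3],arr[8]; hi=7 → 4 4 4 5 4 4 4 4 5 5
arr[mid]=5>4: swap arr[3],arr[7]; hi=6 → 4 4 4 4 4 4 4 5 5 5
arr[mid]=4=4: mid=4
arr[mid]=4=4: mid=5
arr[mid]=4=4: mid=6
arr[mid]=4=4: mid=7
end: lo=0, hi=6; arr = 4 4 4 4 4 4 4 5 5 5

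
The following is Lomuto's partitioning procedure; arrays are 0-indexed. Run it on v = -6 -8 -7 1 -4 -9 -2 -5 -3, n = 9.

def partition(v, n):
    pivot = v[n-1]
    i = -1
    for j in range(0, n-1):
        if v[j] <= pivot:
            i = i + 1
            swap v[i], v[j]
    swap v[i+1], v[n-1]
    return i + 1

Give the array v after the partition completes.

pivot = v[8] = -3; i = -1
j=0: v[0]=-6 ≤ -3 → i=0, swap v[0],v[0] (no change) → -6 -8 -7 1 -4 -9 -2 -5 -3
j=1: v[1]=-8 ≤ -3 → i=1, swap v[1],v[1] (no change) → -6 -8 -7 1 -4 -9 -2 -5 -3
j=2: v[2]=-7 ≤ -3 → i=2, swap v[2],v[2] (no change) → -6 -8 -7 1 -4 -9 -2 -5 -3
j=3: v[3]=1 > -3 → no swap
j=4: v[4]=-4 ≤ -3 → i=3, swap v[3],v[4] → -6 -8 -7 -4 1 -9 -2 -5 -3
j=5: v[5]=-9 ≤ -3 → i=4, swap v[4],v[5] → -6 -8 -7 -4 -9 1 -2 -5 -3
j=6: v[6]=-2 > -3 → no swap
j=7: v[7]=-5 ≤ -3 → i=5, swap v[5],v[7] → -6 -8 -7 -4 -9 -5 -2 1 -3
final swap v[6],v[8] → -6 -8 -7 -4 -9 -5 -3 1 -2; return 6

-6 -8 -7 -4 -9 -5 -3 1 -2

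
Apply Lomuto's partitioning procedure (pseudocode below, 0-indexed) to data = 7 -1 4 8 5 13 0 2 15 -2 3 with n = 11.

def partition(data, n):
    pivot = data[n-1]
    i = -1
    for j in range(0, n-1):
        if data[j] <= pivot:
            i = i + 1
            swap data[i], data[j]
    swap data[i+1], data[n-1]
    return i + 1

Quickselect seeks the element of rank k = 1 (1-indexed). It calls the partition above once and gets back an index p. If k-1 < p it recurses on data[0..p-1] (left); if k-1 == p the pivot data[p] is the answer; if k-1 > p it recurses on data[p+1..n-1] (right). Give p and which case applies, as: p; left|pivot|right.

pivot=3, i=-1
j=0: 7>3, skip
j=1: -1≤3, i=0, swap(0,1) ⇒ -1 7 4 8 5 13 0 2 15 -2 3
j=2: 4>3, skip
j=3: 8>3, skip
j=4: 5>3, skip
j=5: 13>3, skip
j=6: 0≤3, i=1, swap(1,6) ⇒ -1 0 4 8 5 13 7 2 15 -2 3
j=7: 2≤3, i=2, swap(2,7) ⇒ -1 0 2 8 5 13 7 4 15 -2 3
j=8: 15>3, skip
j=9: -2≤3, i=3, swap(3,9) ⇒ -1 0 2 -2 5 13 7 4 15 8 3
swap(4,10) ⇒ -1 0 2 -2 3 13 7 4 15 8 5; return 4
p = 4; k-1 = 0 < 4 ⇒ left

4; left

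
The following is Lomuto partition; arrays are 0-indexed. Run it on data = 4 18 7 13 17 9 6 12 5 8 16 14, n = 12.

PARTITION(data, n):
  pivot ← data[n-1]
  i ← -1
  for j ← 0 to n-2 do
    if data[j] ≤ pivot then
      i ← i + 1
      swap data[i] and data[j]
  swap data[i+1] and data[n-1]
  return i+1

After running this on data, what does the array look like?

4 7 13 9 6 12 5 8 14 18 16 17

pivot = data[11] = 14; i = -1
j=0: data[0]=4 ≤ 14 → i=0, swap data[0],data[0] (no change) → 4 18 7 13 17 9 6 12 5 8 16 14
j=1: data[1]=18 > 14 → no swap
j=2: data[2]=7 ≤ 14 → i=1, swap data[1],data[2] → 4 7 18 13 17 9 6 12 5 8 16 14
j=3: data[3]=13 ≤ 14 → i=2, swap data[2],data[3] → 4 7 13 18 17 9 6 12 5 8 16 14
j=4: data[4]=17 > 14 → no swap
j=5: data[5]=9 ≤ 14 → i=3, swap data[3],data[5] → 4 7 13 9 17 18 6 12 5 8 16 14
j=6: data[6]=6 ≤ 14 → i=4, swap data[4],data[6] → 4 7 13 9 6 18 17 12 5 8 16 14
j=7: data[7]=12 ≤ 14 → i=5, swap data[5],data[7] → 4 7 13 9 6 12 17 18 5 8 16 14
j=8: data[8]=5 ≤ 14 → i=6, swap data[6],data[8] → 4 7 13 9 6 12 5 18 17 8 16 14
j=9: data[9]=8 ≤ 14 → i=7, swap data[7],data[9] → 4 7 13 9 6 12 5 8 17 18 16 14
j=10: data[10]=16 > 14 → no swap
final swap data[8],data[11] → 4 7 13 9 6 12 5 8 14 18 16 17; return 8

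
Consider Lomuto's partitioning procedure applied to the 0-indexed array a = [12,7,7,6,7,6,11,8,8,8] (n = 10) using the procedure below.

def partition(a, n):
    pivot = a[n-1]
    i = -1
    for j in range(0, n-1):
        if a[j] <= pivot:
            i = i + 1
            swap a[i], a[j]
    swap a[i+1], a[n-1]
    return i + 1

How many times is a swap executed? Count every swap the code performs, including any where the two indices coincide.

8

pivot=8, i=-1
j=0: 12>8, skip
j=1: 7≤8, i=0, swap(0,1) ⇒ [7,12,7,6,7,6,11,8,8,8]
j=2: 7≤8, i=1, swap(1,2) ⇒ [7,7,12,6,7,6,11,8,8,8]
j=3: 6≤8, i=2, swap(2,3) ⇒ [7,7,6,12,7,6,11,8,8,8]
j=4: 7≤8, i=3, swap(3,4) ⇒ [7,7,6,7,12,6,11,8,8,8]
j=5: 6≤8, i=4, swap(4,5) ⇒ [7,7,6,7,6,12,11,8,8,8]
j=6: 11>8, skip
j=7: 8≤8, i=5, swap(5,7) ⇒ [7,7,6,7,6,8,11,12,8,8]
j=8: 8≤8, i=6, swap(6,8) ⇒ [7,7,6,7,6,8,8,12,11,8]
swap(7,9) ⇒ [7,7,6,7,6,8,8,8,11,12]; return 7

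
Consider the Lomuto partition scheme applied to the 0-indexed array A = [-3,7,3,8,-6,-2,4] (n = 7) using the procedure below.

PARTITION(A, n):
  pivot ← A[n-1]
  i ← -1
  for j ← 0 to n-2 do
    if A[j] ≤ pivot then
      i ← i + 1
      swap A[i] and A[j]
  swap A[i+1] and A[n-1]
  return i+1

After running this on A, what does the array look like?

pivot=4, i=-1
j=0: -3≤4, i=0, swap(0,0) ⇒ [-3,7,3,8,-6,-2,4]
j=1: 7>4, skip
j=2: 3≤4, i=1, swap(1,2) ⇒ [-3,3,7,8,-6,-2,4]
j=3: 8>4, skip
j=4: -6≤4, i=2, swap(2,4) ⇒ [-3,3,-6,8,7,-2,4]
j=5: -2≤4, i=3, swap(3,5) ⇒ [-3,3,-6,-2,7,8,4]
swap(4,6) ⇒ [-3,3,-6,-2,4,8,7]; return 4

[-3,3,-6,-2,4,8,7]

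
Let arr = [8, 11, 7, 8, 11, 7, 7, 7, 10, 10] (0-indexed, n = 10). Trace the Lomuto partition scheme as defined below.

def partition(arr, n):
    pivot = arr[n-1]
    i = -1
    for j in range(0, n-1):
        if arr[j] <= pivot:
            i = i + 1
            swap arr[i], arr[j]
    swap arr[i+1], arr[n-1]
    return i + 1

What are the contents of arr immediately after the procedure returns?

pivot = arr[9] = 10; i = -1
j=0: arr[0]=8 ≤ 10 → i=0, swap arr[0],arr[0] (no change) → [8, 11, 7, 8, 11, 7, 7, 7, 10, 10]
j=1: arr[1]=11 > 10 → no swap
j=2: arr[2]=7 ≤ 10 → i=1, swap arr[1],arr[2] → [8, 7, 11, 8, 11, 7, 7, 7, 10, 10]
j=3: arr[3]=8 ≤ 10 → i=2, swap arr[2],arr[3] → [8, 7, 8, 11, 11, 7, 7, 7, 10, 10]
j=4: arr[4]=11 > 10 → no swap
j=5: arr[5]=7 ≤ 10 → i=3, swap arr[3],arr[5] → [8, 7, 8, 7, 11, 11, 7, 7, 10, 10]
j=6: arr[6]=7 ≤ 10 → i=4, swap arr[4],arr[6] → [8, 7, 8, 7, 7, 11, 11, 7, 10, 10]
j=7: arr[7]=7 ≤ 10 → i=5, swap arr[5],arr[7] → [8, 7, 8, 7, 7, 7, 11, 11, 10, 10]
j=8: arr[8]=10 ≤ 10 → i=6, swap arr[6],arr[8] → [8, 7, 8, 7, 7, 7, 10, 11, 11, 10]
final swap arr[7],arr[9] → [8, 7, 8, 7, 7, 7, 10, 10, 11, 11]; return 7

[8, 7, 8, 7, 7, 7, 10, 10, 11, 11]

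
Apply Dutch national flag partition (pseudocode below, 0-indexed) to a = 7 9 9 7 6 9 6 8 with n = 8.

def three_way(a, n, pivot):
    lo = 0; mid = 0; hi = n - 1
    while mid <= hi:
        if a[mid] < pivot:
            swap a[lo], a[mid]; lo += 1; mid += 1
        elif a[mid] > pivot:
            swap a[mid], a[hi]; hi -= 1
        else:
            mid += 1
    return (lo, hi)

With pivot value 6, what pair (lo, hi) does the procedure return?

pivot = 6; lo=0, mid=0, hi=7
a[mid]=7>6: swap a[0],a[7]; hi=6 → 8 9 9 7 6 9 6 7
a[mid]=8>6: swap a[0],a[6]; hi=5 → 6 9 9 7 6 9 8 7
a[mid]=6=6: mid=1
a[mid]=9>6: swap a[1],a[5]; hi=4 → 6 9 9 7 6 9 8 7
a[mid]=9>6: swap a[1],a[4]; hi=3 → 6 6 9 7 9 9 8 7
a[mid]=6=6: mid=2
a[mid]=9>6: swap a[2],a[3]; hi=2 → 6 6 7 9 9 9 8 7
a[mid]=7>6: swap a[2],a[2]; hi=1 → 6 6 7 9 9 9 8 7
end: lo=0, hi=1; a = 6 6 7 9 9 9 8 7

(0, 1)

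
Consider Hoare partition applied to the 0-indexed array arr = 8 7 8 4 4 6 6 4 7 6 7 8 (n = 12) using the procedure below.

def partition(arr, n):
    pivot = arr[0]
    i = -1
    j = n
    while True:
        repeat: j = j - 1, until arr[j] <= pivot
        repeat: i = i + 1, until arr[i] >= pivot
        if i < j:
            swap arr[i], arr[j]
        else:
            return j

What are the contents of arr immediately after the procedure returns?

8 7 7 4 4 6 6 4 7 6 8 8

pivot=8
j stops at 11 (8), i stops at 0 (8); swap ⇒ 8 7 8 4 4 6 6 4 7 6 7 8
j stops at 10 (7), i stops at 2 (8); swap ⇒ 8 7 7 4 4 6 6 4 7 6 8 8
j stops at 9, i stops at 10; i≥j ⇒ return 9. arr=8 7 7 4 4 6 6 4 7 6 8 8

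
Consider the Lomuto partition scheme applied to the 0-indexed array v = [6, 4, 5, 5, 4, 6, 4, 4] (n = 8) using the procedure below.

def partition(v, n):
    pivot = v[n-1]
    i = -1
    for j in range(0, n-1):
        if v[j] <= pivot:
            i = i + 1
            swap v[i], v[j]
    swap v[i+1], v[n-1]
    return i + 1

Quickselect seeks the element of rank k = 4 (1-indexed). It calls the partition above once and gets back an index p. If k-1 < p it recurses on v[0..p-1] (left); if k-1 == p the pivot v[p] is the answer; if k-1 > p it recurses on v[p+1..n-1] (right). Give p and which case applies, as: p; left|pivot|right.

pivot = v[7] = 4; i = -1
j=0: v[0]=6 > 4 → no swap
j=1: v[1]=4 ≤ 4 → i=0, swap v[0],v[1] → [4, 6, 5, 5, 4, 6, 4, 4]
j=2: v[2]=5 > 4 → no swap
j=3: v[3]=5 > 4 → no swap
j=4: v[4]=4 ≤ 4 → i=1, swap v[1],v[4] → [4, 4, 5, 5, 6, 6, 4, 4]
j=5: v[5]=6 > 4 → no swap
j=6: v[6]=4 ≤ 4 → i=2, swap v[2],v[6] → [4, 4, 4, 5, 6, 6, 5, 4]
final swap v[3],v[7] → [4, 4, 4, 4, 6, 6, 5, 5]; return 3
p = 3; k-1 = 3 == 3 ⇒ pivot

3; pivot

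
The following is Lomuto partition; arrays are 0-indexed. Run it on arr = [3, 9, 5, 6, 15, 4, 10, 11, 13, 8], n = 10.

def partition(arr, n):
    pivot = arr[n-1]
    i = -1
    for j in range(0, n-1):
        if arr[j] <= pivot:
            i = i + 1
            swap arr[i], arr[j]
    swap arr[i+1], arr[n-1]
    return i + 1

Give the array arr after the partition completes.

pivot = arr[9] = 8; i = -1
j=0: arr[0]=3 ≤ 8 → i=0, swap arr[0],arr[0] (no change) → [3, 9, 5, 6, 15, 4, 10, 11, 13, 8]
j=1: arr[1]=9 > 8 → no swap
j=2: arr[2]=5 ≤ 8 → i=1, swap arr[1],arr[2] → [3, 5, 9, 6, 15, 4, 10, 11, 13, 8]
j=3: arr[3]=6 ≤ 8 → i=2, swap arr[2],arr[3] → [3, 5, 6, 9, 15, 4, 10, 11, 13, 8]
j=4: arr[4]=15 > 8 → no swap
j=5: arr[5]=4 ≤ 8 → i=3, swap arr[3],arr[5] → [3, 5, 6, 4, 15, 9, 10, 11, 13, 8]
j=6: arr[6]=10 > 8 → no swap
j=7: arr[7]=11 > 8 → no swap
j=8: arr[8]=13 > 8 → no swap
final swap arr[4],arr[9] → [3, 5, 6, 4, 8, 9, 10, 11, 13, 15]; return 4

[3, 5, 6, 4, 8, 9, 10, 11, 13, 15]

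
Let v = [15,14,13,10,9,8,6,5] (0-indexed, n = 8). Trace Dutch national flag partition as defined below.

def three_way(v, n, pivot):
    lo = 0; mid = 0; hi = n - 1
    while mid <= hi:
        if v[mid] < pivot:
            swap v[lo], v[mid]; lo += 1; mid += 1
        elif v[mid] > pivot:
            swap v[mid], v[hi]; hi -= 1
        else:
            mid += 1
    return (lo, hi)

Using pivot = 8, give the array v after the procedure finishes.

[5,6,8,9,10,13,14,15]

lo=0 mid=0 hi=7
15>8: swap(0,7), hi=6 ⇒ [5,14,13,10,9,8,6,15]
5<8: swap(0,0), lo=1 mid=1 ⇒ [5,14,13,10,9,8,6,15]
14>8: swap(1,6), hi=5 ⇒ [5,6,13,10,9,8,14,15]
6<8: swap(1,1), lo=2 mid=2 ⇒ [5,6,13,10,9,8,14,15]
13>8: swap(2,5), hi=4 ⇒ [5,6,8,10,9,13,14,15]
8=8: mid=3
10>8: swap(3,4), hi=3 ⇒ [5,6,8,9,10,13,14,15]
9>8: swap(3,3), hi=2 ⇒ [5,6,8,9,10,13,14,15]
done. lo=2 hi=2; v=[5,6,8,9,10,13,14,15]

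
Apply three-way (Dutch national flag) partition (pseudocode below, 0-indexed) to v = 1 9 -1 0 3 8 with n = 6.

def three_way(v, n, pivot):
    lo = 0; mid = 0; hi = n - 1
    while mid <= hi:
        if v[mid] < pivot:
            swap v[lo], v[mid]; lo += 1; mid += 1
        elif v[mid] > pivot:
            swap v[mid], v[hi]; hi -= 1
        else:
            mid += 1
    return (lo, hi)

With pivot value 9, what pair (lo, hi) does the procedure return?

(5, 5)

lo=0 mid=0 hi=5
1<9: swap(0,0), lo=1 mid=1 ⇒ 1 9 -1 0 3 8
9=9: mid=2
-1<9: swap(1,2), lo=2 mid=3 ⇒ 1 -1 9 0 3 8
0<9: swap(2,3), lo=3 mid=4 ⇒ 1 -1 0 9 3 8
3<9: swap(3,4), lo=4 mid=5 ⇒ 1 -1 0 3 9 8
8<9: swap(4,5), lo=5 mid=6 ⇒ 1 -1 0 3 8 9
done. lo=5 hi=5; v=1 -1 0 3 8 9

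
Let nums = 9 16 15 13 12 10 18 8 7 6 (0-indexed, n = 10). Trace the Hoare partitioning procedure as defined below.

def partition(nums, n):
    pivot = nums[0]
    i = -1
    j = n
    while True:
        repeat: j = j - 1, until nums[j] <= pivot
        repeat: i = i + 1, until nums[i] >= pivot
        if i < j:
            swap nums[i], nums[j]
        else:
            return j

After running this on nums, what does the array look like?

pivot = nums[0] = 9; i = -1, j = 10
j→9 (nums[9]=6≤9), i→0 (nums[0]=9≥9); i<j, swap → 6 16 15 13 12 10 18 8 7 9
j→8 (nums[8]=7≤9), i→1 (nums[1]=16≥9); i<j, swap → 6 7 15 13 12 10 18 8 16 9
j→7 (nums[7]=8≤9), i→2 (nums[2]=15≥9); i<j, swap → 6 7 8 13 12 10 18 15 16 9
j→2, i→3; i≥j, return j=2. nums = 6 7 8 13 12 10 18 15 16 9

6 7 8 13 12 10 18 15 16 9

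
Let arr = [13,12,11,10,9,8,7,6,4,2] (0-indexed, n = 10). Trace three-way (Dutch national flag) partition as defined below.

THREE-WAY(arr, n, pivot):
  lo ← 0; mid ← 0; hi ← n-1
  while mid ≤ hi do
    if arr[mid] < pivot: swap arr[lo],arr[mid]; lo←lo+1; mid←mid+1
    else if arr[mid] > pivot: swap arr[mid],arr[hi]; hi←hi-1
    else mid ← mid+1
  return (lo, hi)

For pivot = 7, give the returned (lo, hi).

(3, 3)

pivot = 7; lo=0, mid=0, hi=9
arr[mid]=13>7: swap arr[0],arr[9]; hi=8 → [2,12,11,10,9,8,7,6,4,13]
arr[mid]=2<7: swap arr[0],arr[0]; lo=1,mid=1 → [2,12,11,10,9,8,7,6,4,13]
arr[mid]=12>7: swap arr[1],arr[8]; hi=7 → [2,4,11,10,9,8,7,6,12,13]
arr[mid]=4<7: swap arr[1],arr[1]; lo=2,mid=2 → [2,4,11,10,9,8,7,6,12,13]
arr[mid]=11>7: swap arr[2],arr[7]; hi=6 → [2,4,6,10,9,8,7,11,12,13]
arr[mid]=6<7: swap arr[2],arr[2]; lo=3,mid=3 → [2,4,6,10,9,8,7,11,12,13]
arr[mid]=10>7: swap arr[3],arr[6]; hi=5 → [2,4,6,7,9,8,10,11,12,13]
arr[mid]=7=7: mid=4
arr[mid]=9>7: swap arr[4],arr[5]; hi=4 → [2,4,6,7,8,9,10,11,12,13]
arr[mid]=8>7: swap arr[4],arr[4]; hi=3 → [2,4,6,7,8,9,10,11,12,13]
end: lo=3, hi=3; arr = [2,4,6,7,8,9,10,11,12,13]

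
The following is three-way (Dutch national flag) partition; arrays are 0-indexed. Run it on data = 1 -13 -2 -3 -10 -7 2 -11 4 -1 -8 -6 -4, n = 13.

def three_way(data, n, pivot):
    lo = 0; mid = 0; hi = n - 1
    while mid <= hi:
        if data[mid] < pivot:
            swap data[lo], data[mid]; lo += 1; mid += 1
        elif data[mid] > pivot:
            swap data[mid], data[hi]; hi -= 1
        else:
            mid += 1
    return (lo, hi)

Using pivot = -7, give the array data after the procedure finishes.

-8 -13 -11 -10 -7 2 -3 4 -1 -2 -6 -4 1

pivot = -7; lo=0, mid=0, hi=12
data[mid]=1>-7: swap data[0],data[12]; hi=11 → -4 -13 -2 -3 -10 -7 2 -11 4 -1 -8 -6 1
data[mid]=-4>-7: swap data[0],data[11]; hi=10 → -6 -13 -2 -3 -10 -7 2 -11 4 -1 -8 -4 1
data[mid]=-6>-7: swap data[0],data[10]; hi=9 → -8 -13 -2 -3 -10 -7 2 -11 4 -1 -6 -4 1
data[mid]=-8<-7: swap data[0],data[0]; lo=1,mid=1 → -8 -13 -2 -3 -10 -7 2 -11 4 -1 -6 -4 1
data[mid]=-13<-7: swap data[1],data[1]; lo=2,mid=2 → -8 -13 -2 -3 -10 -7 2 -11 4 -1 -6 -4 1
data[mid]=-2>-7: swap data[2],data[9]; hi=8 → -8 -13 -1 -3 -10 -7 2 -11 4 -2 -6 -4 1
data[mid]=-1>-7: swap data[2],data[8]; hi=7 → -8 -13 4 -3 -10 -7 2 -11 -1 -2 -6 -4 1
data[mid]=4>-7: swap data[2],data[7]; hi=6 → -8 -13 -11 -3 -10 -7 2 4 -1 -2 -6 -4 1
data[mid]=-11<-7: swap data[2],data[2]; lo=3,mid=3 → -8 -13 -11 -3 -10 -7 2 4 -1 -2 -6 -4 1
data[mid]=-3>-7: swap data[3],data[6]; hi=5 → -8 -13 -11 2 -10 -7 -3 4 -1 -2 -6 -4 1
data[mid]=2>-7: swap data[3],data[5]; hi=4 → -8 -13 -11 -7 -10 2 -3 4 -1 -2 -6 -4 1
data[mid]=-7=-7: mid=4
data[mid]=-10<-7: swap data[3],data[4]; lo=4,mid=5 → -8 -13 -11 -10 -7 2 -3 4 -1 -2 -6 -4 1
end: lo=4, hi=4; data = -8 -13 -11 -10 -7 2 -3 4 -1 -2 -6 -4 1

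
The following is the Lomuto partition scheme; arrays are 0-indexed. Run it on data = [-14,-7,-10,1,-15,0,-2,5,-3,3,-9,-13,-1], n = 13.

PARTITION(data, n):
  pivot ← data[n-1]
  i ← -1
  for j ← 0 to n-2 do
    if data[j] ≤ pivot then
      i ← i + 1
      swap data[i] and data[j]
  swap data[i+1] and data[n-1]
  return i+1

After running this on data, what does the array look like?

[-14,-7,-10,-15,-2,-3,-9,-13,-1,3,1,5,0]

pivot=-1, i=-1
j=0: -14≤-1, i=0, swap(0,0) ⇒ [-14,-7,-10,1,-15,0,-2,5,-3,3,-9,-13,-1]
j=1: -7≤-1, i=1, swap(1,1) ⇒ [-14,-7,-10,1,-15,0,-2,5,-3,3,-9,-13,-1]
j=2: -10≤-1, i=2, swap(2,2) ⇒ [-14,-7,-10,1,-15,0,-2,5,-3,3,-9,-13,-1]
j=3: 1>-1, skip
j=4: -15≤-1, i=3, swap(3,4) ⇒ [-14,-7,-10,-15,1,0,-2,5,-3,3,-9,-13,-1]
j=5: 0>-1, skip
j=6: -2≤-1, i=4, swap(4,6) ⇒ [-14,-7,-10,-15,-2,0,1,5,-3,3,-9,-13,-1]
j=7: 5>-1, skip
j=8: -3≤-1, i=5, swap(5,8) ⇒ [-14,-7,-10,-15,-2,-3,1,5,0,3,-9,-13,-1]
j=9: 3>-1, skip
j=10: -9≤-1, i=6, swap(6,10) ⇒ [-14,-7,-10,-15,-2,-3,-9,5,0,3,1,-13,-1]
j=11: -13≤-1, i=7, swap(7,11) ⇒ [-14,-7,-10,-15,-2,-3,-9,-13,0,3,1,5,-1]
swap(8,12) ⇒ [-14,-7,-10,-15,-2,-3,-9,-13,-1,3,1,5,0]; return 8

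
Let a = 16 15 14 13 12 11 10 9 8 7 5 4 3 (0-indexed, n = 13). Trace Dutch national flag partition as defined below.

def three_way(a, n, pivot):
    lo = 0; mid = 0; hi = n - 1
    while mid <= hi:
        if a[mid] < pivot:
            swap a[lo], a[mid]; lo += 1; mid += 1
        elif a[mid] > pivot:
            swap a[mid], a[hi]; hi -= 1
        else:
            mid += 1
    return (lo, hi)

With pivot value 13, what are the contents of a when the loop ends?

3 4 5 12 11 10 9 8 7 13 14 15 16

pivot = 13; lo=0, mid=0, hi=12
a[mid]=16>13: swap a[0],a[12]; hi=11 → 3 15 14 13 12 11 10 9 8 7 5 4 16
a[mid]=3<13: swap a[0],a[0]; lo=1,mid=1 → 3 15 14 13 12 11 10 9 8 7 5 4 16
a[mid]=15>13: swap a[1],a[11]; hi=10 → 3 4 14 13 12 11 10 9 8 7 5 15 16
a[mid]=4<13: swap a[1],a[1]; lo=2,mid=2 → 3 4 14 13 12 11 10 9 8 7 5 15 16
a[mid]=14>13: swap a[2],a[10]; hi=9 → 3 4 5 13 12 11 10 9 8 7 14 15 16
a[mid]=5<13: swap a[2],a[2]; lo=3,mid=3 → 3 4 5 13 12 11 10 9 8 7 14 15 16
a[mid]=13=13: mid=4
a[mid]=12<13: swap a[3],a[4]; lo=4,mid=5 → 3 4 5 12 13 11 10 9 8 7 14 15 16
a[mid]=11<13: swap a[4],a[5]; lo=5,mid=6 → 3 4 5 12 11 13 10 9 8 7 14 15 16
a[mid]=10<13: swap a[5],a[6]; lo=6,mid=7 → 3 4 5 12 11 10 13 9 8 7 14 15 16
a[mid]=9<13: swap a[6],a[7]; lo=7,mid=8 → 3 4 5 12 11 10 9 13 8 7 14 15 16
a[mid]=8<13: swap a[7],a[8]; lo=8,mid=9 → 3 4 5 12 11 10 9 8 13 7 14 15 16
a[mid]=7<13: swap a[8],a[9]; lo=9,mid=10 → 3 4 5 12 11 10 9 8 7 13 14 15 16
end: lo=9, hi=9; a = 3 4 5 12 11 10 9 8 7 13 14 15 16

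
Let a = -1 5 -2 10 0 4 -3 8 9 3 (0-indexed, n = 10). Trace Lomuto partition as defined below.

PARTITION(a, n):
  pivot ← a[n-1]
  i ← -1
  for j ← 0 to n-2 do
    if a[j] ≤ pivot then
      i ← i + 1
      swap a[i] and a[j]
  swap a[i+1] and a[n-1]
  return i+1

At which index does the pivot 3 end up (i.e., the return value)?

4

pivot = a[9] = 3; i = -1
j=0: a[0]=-1 ≤ 3 → i=0, swap a[0],a[0] (no change) → -1 5 -2 10 0 4 -3 8 9 3
j=1: a[1]=5 > 3 → no swap
j=2: a[2]=-2 ≤ 3 → i=1, swap a[1],a[2] → -1 -2 5 10 0 4 -3 8 9 3
j=3: a[3]=10 > 3 → no swap
j=4: a[4]=0 ≤ 3 → i=2, swap a[2],a[4] → -1 -2 0 10 5 4 -3 8 9 3
j=5: a[5]=4 > 3 → no swap
j=6: a[6]=-3 ≤ 3 → i=3, swap a[3],a[6] → -1 -2 0 -3 5 4 10 8 9 3
j=7: a[7]=8 > 3 → no swap
j=8: a[8]=9 > 3 → no swap
final swap a[4],a[9] → -1 -2 0 -3 3 4 10 8 9 5; return 4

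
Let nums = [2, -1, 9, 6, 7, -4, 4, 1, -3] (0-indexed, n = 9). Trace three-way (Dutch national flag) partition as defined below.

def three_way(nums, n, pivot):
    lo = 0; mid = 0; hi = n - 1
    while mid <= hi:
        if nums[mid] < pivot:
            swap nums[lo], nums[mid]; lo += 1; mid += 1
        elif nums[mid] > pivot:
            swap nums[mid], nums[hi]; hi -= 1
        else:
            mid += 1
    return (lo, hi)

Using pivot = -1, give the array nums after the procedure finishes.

pivot = -1; lo=0, mid=0, hi=8
nums[mid]=2>-1: swap nums[0],nums[8]; hi=7 → [-3, -1, 9, 6, 7, -4, 4, 1, 2]
nums[mid]=-3<-1: swap nums[0],nums[0]; lo=1,mid=1 → [-3, -1, 9, 6, 7, -4, 4, 1, 2]
nums[mid]=-1=-1: mid=2
nums[mid]=9>-1: swap nums[2],nums[7]; hi=6 → [-3, -1, 1, 6, 7, -4, 4, 9, 2]
nums[mid]=1>-1: swap nums[2],nums[6]; hi=5 → [-3, -1, 4, 6, 7, -4, 1, 9, 2]
nums[mid]=4>-1: swap nums[2],nums[5]; hi=4 → [-3, -1, -4, 6, 7, 4, 1, 9, 2]
nums[mid]=-4<-1: swap nums[1],nums[2]; lo=2,mid=3 → [-3, -4, -1, 6, 7, 4, 1, 9, 2]
nums[mid]=6>-1: swap nums[3],nums[4]; hi=3 → [-3, -4, -1, 7, 6, 4, 1, 9, 2]
nums[mid]=7>-1: swap nums[3],nums[3]; hi=2 → [-3, -4, -1, 7, 6, 4, 1, 9, 2]
end: lo=2, hi=2; nums = [-3, -4, -1, 7, 6, 4, 1, 9, 2]

[-3, -4, -1, 7, 6, 4, 1, 9, 2]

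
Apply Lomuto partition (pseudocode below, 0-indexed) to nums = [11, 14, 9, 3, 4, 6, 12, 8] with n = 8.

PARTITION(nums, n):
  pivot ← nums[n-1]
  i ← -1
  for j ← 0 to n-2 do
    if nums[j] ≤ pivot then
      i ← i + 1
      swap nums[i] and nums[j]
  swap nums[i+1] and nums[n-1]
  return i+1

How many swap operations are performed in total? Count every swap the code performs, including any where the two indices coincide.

pivot=8, i=-1
j=0: 11>8, skip
j=1: 14>8, skip
j=2: 9>8, skip
j=3: 3≤8, i=0, swap(0,3) ⇒ [3, 14, 9, 11, 4, 6, 12, 8]
j=4: 4≤8, i=1, swap(1,4) ⇒ [3, 4, 9, 11, 14, 6, 12, 8]
j=5: 6≤8, i=2, swap(2,5) ⇒ [3, 4, 6, 11, 14, 9, 12, 8]
j=6: 12>8, skip
swap(3,7) ⇒ [3, 4, 6, 8, 14, 9, 12, 11]; return 3

4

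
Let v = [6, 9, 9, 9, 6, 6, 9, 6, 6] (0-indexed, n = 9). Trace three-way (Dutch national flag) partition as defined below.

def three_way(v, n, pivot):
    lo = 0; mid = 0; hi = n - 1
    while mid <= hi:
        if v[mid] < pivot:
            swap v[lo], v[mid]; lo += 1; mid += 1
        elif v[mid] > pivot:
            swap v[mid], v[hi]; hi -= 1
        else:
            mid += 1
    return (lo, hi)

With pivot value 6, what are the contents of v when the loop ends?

pivot = 6; lo=0, mid=0, hi=8
v[mid]=6=6: mid=1
v[mid]=9>6: swap v[1],v[8]; hi=7 → [6, 6, 9, 9, 6, 6, 9, 6, 9]
v[mid]=6=6: mid=2
v[mid]=9>6: swap v[2],v[7]; hi=6 → [6, 6, 6, 9, 6, 6, 9, 9, 9]
v[mid]=6=6: mid=3
v[mid]=9>6: swap v[3],v[6]; hi=5 → [6, 6, 6, 9, 6, 6, 9, 9, 9]
v[mid]=9>6: swap v[3],v[5]; hi=4 → [6, 6, 6, 6, 6, 9, 9, 9, 9]
v[mid]=6=6: mid=4
v[mid]=6=6: mid=5
end: lo=0, hi=4; v = [6, 6, 6, 6, 6, 9, 9, 9, 9]

[6, 6, 6, 6, 6, 9, 9, 9, 9]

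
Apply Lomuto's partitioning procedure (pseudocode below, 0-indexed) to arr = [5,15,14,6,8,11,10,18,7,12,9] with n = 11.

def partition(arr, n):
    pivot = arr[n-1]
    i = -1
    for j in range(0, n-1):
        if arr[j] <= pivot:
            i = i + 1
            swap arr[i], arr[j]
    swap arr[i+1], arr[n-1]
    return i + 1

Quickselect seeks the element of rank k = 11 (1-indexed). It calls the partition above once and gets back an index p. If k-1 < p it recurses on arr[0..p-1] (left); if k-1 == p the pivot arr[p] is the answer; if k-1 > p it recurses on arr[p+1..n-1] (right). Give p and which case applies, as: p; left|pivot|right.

4; right

pivot = arr[10] = 9; i = -1
j=0: arr[0]=5 ≤ 9 → i=0, swap arr[0],arr[0] (no change) → [5,15,14,6,8,11,10,18,7,12,9]
j=1: arr[1]=15 > 9 → no swap
j=2: arr[2]=14 > 9 → no swap
j=3: arr[3]=6 ≤ 9 → i=1, swap arr[1],arr[3] → [5,6,14,15,8,11,10,18,7,12,9]
j=4: arr[4]=8 ≤ 9 → i=2, swap arr[2],arr[4] → [5,6,8,15,14,11,10,18,7,12,9]
j=5: arr[5]=11 > 9 → no swap
j=6: arr[6]=10 > 9 → no swap
j=7: arr[7]=18 > 9 → no swap
j=8: arr[8]=7 ≤ 9 → i=3, swap arr[3],arr[8] → [5,6,8,7,14,11,10,18,15,12,9]
j=9: arr[9]=12 > 9 → no swap
final swap arr[4],arr[10] → [5,6,8,7,9,11,10,18,15,12,14]; return 4
p = 4; k-1 = 10 > 4 ⇒ right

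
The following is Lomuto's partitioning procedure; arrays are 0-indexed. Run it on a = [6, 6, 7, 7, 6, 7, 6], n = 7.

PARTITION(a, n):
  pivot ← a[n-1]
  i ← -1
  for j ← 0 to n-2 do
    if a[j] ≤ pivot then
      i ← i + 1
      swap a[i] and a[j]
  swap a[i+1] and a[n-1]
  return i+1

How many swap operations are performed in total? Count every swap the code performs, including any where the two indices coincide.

4

pivot = a[6] = 6; i = -1
j=0: a[0]=6 ≤ 6 → i=0, swap a[0],a[0] (no change) → [6, 6, 7, 7, 6, 7, 6]
j=1: a[1]=6 ≤ 6 → i=1, swap a[1],a[1] (no change) → [6, 6, 7, 7, 6, 7, 6]
j=2: a[2]=7 > 6 → no swap
j=3: a[3]=7 > 6 → no swap
j=4: a[4]=6 ≤ 6 → i=2, swap a[2],a[4] → [6, 6, 6, 7, 7, 7, 6]
j=5: a[5]=7 > 6 → no swap
final swap a[3],a[6] → [6, 6, 6, 6, 7, 7, 7]; return 3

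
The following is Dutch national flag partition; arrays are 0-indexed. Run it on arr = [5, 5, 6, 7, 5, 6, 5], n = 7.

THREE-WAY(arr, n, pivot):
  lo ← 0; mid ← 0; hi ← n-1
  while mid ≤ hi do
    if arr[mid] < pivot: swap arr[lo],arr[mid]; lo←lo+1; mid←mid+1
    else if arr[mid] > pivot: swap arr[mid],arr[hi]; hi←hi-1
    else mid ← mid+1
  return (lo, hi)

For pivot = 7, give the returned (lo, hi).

(6, 6)

lo=0 mid=0 hi=6
5<7: swap(0,0), lo=1 mid=1 ⇒ [5, 5, 6, 7, 5, 6, 5]
5<7: swap(1,1), lo=2 mid=2 ⇒ [5, 5, 6, 7, 5, 6, 5]
6<7: swap(2,2), lo=3 mid=3 ⇒ [5, 5, 6, 7, 5, 6, 5]
7=7: mid=4
5<7: swap(3,4), lo=4 mid=5 ⇒ [5, 5, 6, 5, 7, 6, 5]
6<7: swap(4,5), lo=5 mid=6 ⇒ [5, 5, 6, 5, 6, 7, 5]
5<7: swap(5,6), lo=6 mid=7 ⇒ [5, 5, 6, 5, 6, 5, 7]
done. lo=6 hi=6; arr=[5, 5, 6, 5, 6, 5, 7]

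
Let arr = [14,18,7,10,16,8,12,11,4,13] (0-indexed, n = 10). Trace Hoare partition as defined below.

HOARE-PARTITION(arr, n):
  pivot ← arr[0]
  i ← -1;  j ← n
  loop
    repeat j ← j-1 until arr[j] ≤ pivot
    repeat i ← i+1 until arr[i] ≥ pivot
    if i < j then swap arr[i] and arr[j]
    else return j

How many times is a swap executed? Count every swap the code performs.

3

pivot=14
j stops at 9 (13), i stops at 0 (14); swap ⇒ [13,18,7,10,16,8,12,11,4,14]
j stops at 8 (4), i stops at 1 (18); swap ⇒ [13,4,7,10,16,8,12,11,18,14]
j stops at 7 (11), i stops at 4 (16); swap ⇒ [13,4,7,10,11,8,12,16,18,14]
j stops at 6, i stops at 7; i≥j ⇒ return 6. arr=[13,4,7,10,11,8,12,16,18,14]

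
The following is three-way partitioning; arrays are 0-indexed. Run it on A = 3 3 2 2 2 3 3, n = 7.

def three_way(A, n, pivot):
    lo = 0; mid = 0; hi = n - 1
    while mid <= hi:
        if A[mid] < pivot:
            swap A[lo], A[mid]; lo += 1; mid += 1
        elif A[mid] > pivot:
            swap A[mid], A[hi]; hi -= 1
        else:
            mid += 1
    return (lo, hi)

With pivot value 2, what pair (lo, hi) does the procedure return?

lo=0 mid=0 hi=6
3>2: swap(0,6), hi=5 ⇒ 3 3 2 2 2 3 3
3>2: swap(0,5), hi=4 ⇒ 3 3 2 2 2 3 3
3>2: swap(0,4), hi=3 ⇒ 2 3 2 2 3 3 3
2=2: mid=1
3>2: swap(1,3), hi=2 ⇒ 2 2 2 3 3 3 3
2=2: mid=2
2=2: mid=3
done. lo=0 hi=2; A=2 2 2 3 3 3 3

(0, 2)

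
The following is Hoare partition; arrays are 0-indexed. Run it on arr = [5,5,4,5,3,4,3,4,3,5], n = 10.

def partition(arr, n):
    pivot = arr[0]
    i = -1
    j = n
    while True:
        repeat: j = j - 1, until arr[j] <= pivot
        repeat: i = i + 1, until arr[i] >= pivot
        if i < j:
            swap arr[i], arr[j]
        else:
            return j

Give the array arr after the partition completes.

[5,3,4,4,3,4,3,5,5,5]

pivot=5
j stops at 9 (5), i stops at 0 (5); swap ⇒ [5,5,4,5,3,4,3,4,3,5]
j stops at 8 (3), i stops at 1 (5); swap ⇒ [5,3,4,5,3,4,3,4,5,5]
j stops at 7 (4), i stops at 3 (5); swap ⇒ [5,3,4,4,3,4,3,5,5,5]
j stops at 6, i stops at 7; i≥j ⇒ return 6. arr=[5,3,4,4,3,4,3,5,5,5]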